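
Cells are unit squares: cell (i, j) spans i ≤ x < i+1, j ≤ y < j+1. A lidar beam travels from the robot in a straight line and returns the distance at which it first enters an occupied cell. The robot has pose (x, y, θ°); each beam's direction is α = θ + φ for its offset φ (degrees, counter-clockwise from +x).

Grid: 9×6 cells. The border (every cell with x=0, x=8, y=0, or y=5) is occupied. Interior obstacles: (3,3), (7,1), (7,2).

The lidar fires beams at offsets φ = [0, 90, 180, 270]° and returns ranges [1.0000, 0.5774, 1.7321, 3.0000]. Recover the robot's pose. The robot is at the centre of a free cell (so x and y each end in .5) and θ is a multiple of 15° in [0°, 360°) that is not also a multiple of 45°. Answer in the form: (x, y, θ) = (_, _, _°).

Enumerate (i+0.5, j+0.5, θ) over the 25 free cells and 16 admissible headings. For each, cast all 4 beams and compare to the given ranges.
  (4.5, 2.5, 30°): beam 1 = 4.0415 ≠ 1.0000 ✗
  (2.5, 1.5, 105°): beam 1 = 3.6235 ≠ 1.0000 ✗
  (3.5, 4.5, 60°): beam 1 = 0.5774 ≠ 1.0000 ✗
  …
  (5.5, 4.5, 30°): r_1=1.0000, r_2=0.5774, r_3=1.7321, r_4=3.0000 — all match ✓
Only this pose fits every beam.

(x, y, θ) = (5.5, 4.5, 30°)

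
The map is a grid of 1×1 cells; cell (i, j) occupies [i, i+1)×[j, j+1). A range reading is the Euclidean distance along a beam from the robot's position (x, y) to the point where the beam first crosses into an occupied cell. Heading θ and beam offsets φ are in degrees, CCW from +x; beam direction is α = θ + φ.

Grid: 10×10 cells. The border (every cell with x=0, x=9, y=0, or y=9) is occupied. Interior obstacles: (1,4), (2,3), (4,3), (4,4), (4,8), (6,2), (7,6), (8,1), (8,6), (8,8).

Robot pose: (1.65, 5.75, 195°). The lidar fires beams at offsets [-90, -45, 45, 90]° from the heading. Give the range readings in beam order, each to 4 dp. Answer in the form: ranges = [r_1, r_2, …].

ranges = [2.5114, 0.7506, 0.8660, 0.7765]

beam 1: φ=-90°, α=105°
  dir = (cos 105°, sin 105°) = (-0.2588, 0.9659); from cell (1,5)
  next x-line at t=2.5114, next y-line at t=0.2588; Δt_x=3.8637, Δt_y=1.0353
    y: enter (1,6) at t=0.2588
    y: enter (1,7) at t=1.2941
    y: enter (1,8) at t=2.3294
    x: enter (0,8) at t=2.5114 ← occupied
  → r_1 = 2.5114
beam 2: φ=-45°, α=150°
  dir = (cos 150°, sin 150°) = (-0.8660, 0.5000); from cell (1,5)
  next x-line at t=0.7506, next y-line at t=0.5000; Δt_x=1.1547, Δt_y=2.0000
    y: enter (1,6) at t=0.5000
    x: enter (0,6) at t=0.7506 ← occupied
  → r_2 = 0.7506
beam 3: φ=45°, α=240°
  dir = (cos 240°, sin 240°) = (-0.5000, -0.8660); from cell (1,5)
  next x-line at t=1.3000, next y-line at t=0.8660; Δt_x=2.0000, Δt_y=1.1547
    y: enter (1,4) at t=0.8660 ← occupied
  → r_3 = 0.8660
beam 4: φ=90°, α=285°
  dir = (cos 285°, sin 285°) = (0.2588, -0.9659); from cell (1,5)
  next x-line at t=1.3523, next y-line at t=0.7765; Δt_x=3.8637, Δt_y=1.0353
    y: enter (1,4) at t=0.7765 ← occupied
  → r_4 = 0.7765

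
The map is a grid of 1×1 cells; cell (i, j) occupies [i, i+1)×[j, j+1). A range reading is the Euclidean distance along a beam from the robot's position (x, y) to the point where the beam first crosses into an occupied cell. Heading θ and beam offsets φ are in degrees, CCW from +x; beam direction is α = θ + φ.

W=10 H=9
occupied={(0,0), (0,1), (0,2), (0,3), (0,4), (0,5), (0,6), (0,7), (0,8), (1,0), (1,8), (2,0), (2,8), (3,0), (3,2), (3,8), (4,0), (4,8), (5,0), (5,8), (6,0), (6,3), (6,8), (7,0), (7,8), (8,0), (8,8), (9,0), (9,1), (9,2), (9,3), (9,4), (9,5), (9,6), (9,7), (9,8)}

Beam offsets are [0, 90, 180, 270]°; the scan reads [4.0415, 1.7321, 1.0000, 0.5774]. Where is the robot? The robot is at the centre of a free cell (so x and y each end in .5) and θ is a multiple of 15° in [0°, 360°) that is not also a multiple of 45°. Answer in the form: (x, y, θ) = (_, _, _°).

The pose lattice has 54·16 = 864 candidates. Test each by forward raycasting.
  (3.5, 7.5, 15°): beam 1 = 1.9319 ≠ 4.0415 ✗
  (8.5, 1.5, 150°): beam 1 = 8.6603 ≠ 4.0415 ✗
  (7.5, 3.5, 255°): beam 1 = 2.5882 ≠ 4.0415 ✗
  (8.5, 2.5, 120°): beam 1 = 6.3509 ≠ 4.0415 ✗
  …
  (8.5, 4.5, 120°): r_1=4.0415, r_2=1.7321, r_3=1.0000, r_4=0.5774 — all match ✓
Only this pose fits every beam.

(x, y, θ) = (8.5, 4.5, 120°)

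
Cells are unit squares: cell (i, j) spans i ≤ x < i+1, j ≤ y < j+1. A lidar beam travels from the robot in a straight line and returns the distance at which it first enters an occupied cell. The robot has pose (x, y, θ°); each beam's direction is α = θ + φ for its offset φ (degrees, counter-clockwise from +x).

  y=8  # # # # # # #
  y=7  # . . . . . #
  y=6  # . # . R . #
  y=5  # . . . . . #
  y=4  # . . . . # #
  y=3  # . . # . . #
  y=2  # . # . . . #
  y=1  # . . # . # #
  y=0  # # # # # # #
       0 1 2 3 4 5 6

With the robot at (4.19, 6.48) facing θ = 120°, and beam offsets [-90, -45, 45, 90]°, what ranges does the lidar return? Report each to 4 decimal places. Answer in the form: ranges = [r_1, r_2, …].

beam 1: φ=-90°, α=30°
  dir = (cos 30°, sin 30°) = (0.8660, 0.5000); from cell (4,6)
  next x-line at t=0.9353, next y-line at t=1.0400; Δt_x=1.1547, Δt_y=2.0000
    x: enter (5,6) at t=0.9353
    y: enter (5,7) at t=1.0400
    x: enter (6,7) at t=2.0900 ← occupied
  → r_1 = 2.0900
beam 2: φ=-45°, α=75°
  dir = (cos 75°, sin 75°) = (0.2588, 0.9659); from cell (4,6)
  next x-line at t=3.1296, next y-line at t=0.5383; Δt_x=3.8637, Δt_y=1.0353
    y: enter (4,7) at t=0.5383
    y: enter (4,8) at t=1.5736 ← occupied
  → r_2 = 1.5736
beam 3: φ=45°, α=165°
  dir = (cos 165°, sin 165°) = (-0.9659, 0.2588); from cell (4,6)
  next x-line at t=0.1967, next y-line at t=2.0091; Δt_x=1.0353, Δt_y=3.8637
    x: enter (3,6) at t=0.1967
    x: enter (2,6) at t=1.2320 ← occupied
  → r_3 = 1.2320
beam 4: φ=90°, α=210°
  dir = (cos 210°, sin 210°) = (-0.8660, -0.5000); from cell (4,6)
  next x-line at t=0.2194, next y-line at t=0.9600; Δt_x=1.1547, Δt_y=2.0000
    x: enter (3,6) at t=0.2194
    y: enter (3,5) at t=0.9600
    x: enter (2,5) at t=1.3741
    x: enter (1,5) at t=2.5288
    y: enter (1,4) at t=2.9600
    x: enter (0,4) at t=3.6835 ← occupied
  → r_4 = 3.6835

ranges = [2.0900, 1.5736, 1.2320, 3.6835]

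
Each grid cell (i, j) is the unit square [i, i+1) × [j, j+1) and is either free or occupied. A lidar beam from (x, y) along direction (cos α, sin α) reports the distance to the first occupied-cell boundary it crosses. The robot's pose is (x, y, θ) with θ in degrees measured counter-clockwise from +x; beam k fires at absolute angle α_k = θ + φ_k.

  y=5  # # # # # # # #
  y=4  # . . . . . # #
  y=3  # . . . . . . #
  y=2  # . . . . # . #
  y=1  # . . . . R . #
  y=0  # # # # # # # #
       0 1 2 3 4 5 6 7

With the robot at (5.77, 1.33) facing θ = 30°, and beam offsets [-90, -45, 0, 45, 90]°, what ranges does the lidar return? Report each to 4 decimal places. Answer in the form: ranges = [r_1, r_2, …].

beam 1: φ=-90°, α=300°
  dir = (cos 300°, sin 300°) = (0.5000, -0.8660); from cell (5,1)
  next x-line at t=0.4600, next y-line at t=0.3811; Δt_x=2.0000, Δt_y=1.1547
    y: enter (5,0) at t=0.3811 ← occupied
  → r_1 = 0.3811
beam 2: φ=-45°, α=345°
  dir = (cos 345°, sin 345°) = (0.9659, -0.2588); from cell (5,1)
  next x-line at t=0.2381, next y-line at t=1.2750; Δt_x=1.0353, Δt_y=3.8637
    x: enter (6,1) at t=0.2381
    x: enter (7,1) at t=1.2734 ← occupied
  → r_2 = 1.2734
beam 3: φ=0°, α=30°
  dir = (cos 30°, sin 30°) = (0.8660, 0.5000); from cell (5,1)
  next x-line at t=0.2656, next y-line at t=1.3400; Δt_x=1.1547, Δt_y=2.0000
    x: enter (6,1) at t=0.2656
    y: enter (6,2) at t=1.3400
    x: enter (7,2) at t=1.4203 ← occupied
  → r_3 = 1.4203
beam 4: φ=45°, α=75°
  dir = (cos 75°, sin 75°) = (0.2588, 0.9659); from cell (5,1)
  next x-line at t=0.8887, next y-line at t=0.6936; Δt_x=3.8637, Δt_y=1.0353
    y: enter (5,2) at t=0.6936 ← occupied
  → r_4 = 0.6936
beam 5: φ=90°, α=120°
  dir = (cos 120°, sin 120°) = (-0.5000, 0.8660); from cell (5,1)
  next x-line at t=1.5400, next y-line at t=0.7736; Δt_x=2.0000, Δt_y=1.1547
    y: enter (5,2) at t=0.7736 ← occupied
  → r_5 = 0.7736

ranges = [0.3811, 1.2734, 1.4203, 0.6936, 0.7736]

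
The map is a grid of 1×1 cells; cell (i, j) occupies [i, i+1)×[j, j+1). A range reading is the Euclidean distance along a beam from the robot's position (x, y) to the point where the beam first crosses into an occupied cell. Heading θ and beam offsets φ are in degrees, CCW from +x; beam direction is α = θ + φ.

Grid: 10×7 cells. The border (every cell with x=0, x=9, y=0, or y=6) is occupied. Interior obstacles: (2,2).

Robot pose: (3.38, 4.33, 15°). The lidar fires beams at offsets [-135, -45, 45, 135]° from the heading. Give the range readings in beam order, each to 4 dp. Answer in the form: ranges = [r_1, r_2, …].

ranges = [1.5358, 6.4894, 1.9283, 2.7482]

beam 1: φ=-135°, α=240°
  cosα=-0.5000 sinα=-0.8660 | (3,4) | tMaxX 0.7600 tMaxY 0.3811 | tΔX 2.0000 tΔY 1.1547
    t=0.3811 [y] (3,3)
    t=0.7600 [x] (2,3)
    t=1.5358 [y] (2,2) — stop
  → r_1 = 1.5358
beam 2: φ=-45°, α=330°
  cosα=0.8660 sinα=-0.5000 | (3,4) | tMaxX 0.7159 tMaxY 0.6600 | tΔX 1.1547 tΔY 2.0000
    t=0.6600 [y] (3,3)
    t=0.7159 [x] (4,3)
    t=1.8706 [x] (5,3)
    t=2.6600 [y] (5,2)
    t=3.0253 [x] (6,2)
    t=4.1800 [x] (7,2)
    t=4.6600 [y] (7,1)
    t=5.3347 [x] (8,1)
    t=6.4894 [x] (9,1) — stop
  → r_2 = 6.4894
beam 3: φ=45°, α=60°
  cosα=0.5000 sinα=0.8660 | (3,4) | tMaxX 1.2400 tMaxY 0.7736 | tΔX 2.0000 tΔY 1.1547
    t=0.7736 [y] (3,5)
    t=1.2400 [x] (4,5)
    t=1.9283 [y] (4,6) — stop
  → r_3 = 1.9283
beam 4: φ=135°, α=150°
  cosα=-0.8660 sinα=0.5000 | (3,4) | tMaxX 0.4388 tMaxY 1.3400 | tΔX 1.1547 tΔY 2.0000
    t=0.4388 [x] (2,4)
    t=1.3400 [y] (2,5)
    t=1.5935 [x] (1,5)
    t=2.7482 [x] (0,5) — stop
  → r_4 = 2.7482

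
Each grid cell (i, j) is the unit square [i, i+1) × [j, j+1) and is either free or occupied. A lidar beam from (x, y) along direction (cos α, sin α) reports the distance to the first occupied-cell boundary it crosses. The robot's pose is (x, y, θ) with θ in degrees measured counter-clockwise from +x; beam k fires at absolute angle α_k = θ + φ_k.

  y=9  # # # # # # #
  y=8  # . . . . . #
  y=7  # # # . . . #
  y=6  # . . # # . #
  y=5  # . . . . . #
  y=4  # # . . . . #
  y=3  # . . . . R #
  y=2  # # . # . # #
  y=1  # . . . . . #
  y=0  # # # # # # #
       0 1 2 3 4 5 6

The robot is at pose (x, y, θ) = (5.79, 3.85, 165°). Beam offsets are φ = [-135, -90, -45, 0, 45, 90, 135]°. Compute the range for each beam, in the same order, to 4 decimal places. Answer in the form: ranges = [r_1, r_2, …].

beam 1: φ=-135°, α=30°
  cosα=0.8660 sinα=0.5000 | (5,3) | tMaxX 0.2425 tMaxY 0.3000 | tΔX 1.1547 tΔY 2.0000
    t=0.2425 [x] (6,3) — stop
  → r_1 = 0.2425
beam 2: φ=-90°, α=75°
  cosα=0.2588 sinα=0.9659 | (5,3) | tMaxX 0.8114 tMaxY 0.1553 | tΔX 3.8637 tΔY 1.0353
    t=0.1553 [y] (5,4)
    t=0.8114 [x] (6,4) — stop
  → r_2 = 0.8114
beam 3: φ=-45°, α=120°
  cosα=-0.5000 sinα=0.8660 | (5,3) | tMaxX 1.5800 tMaxY 0.1732 | tΔX 2.0000 tΔY 1.1547
    t=0.1732 [y] (5,4)
    t=1.3279 [y] (5,5)
    t=1.5800 [x] (4,5)
    t=2.4826 [y] (4,6) — stop
  → r_3 = 2.4826
beam 4: φ=0°, α=165°
  cosα=-0.9659 sinα=0.2588 | (5,3) | tMaxX 0.8179 tMaxY 0.5796 | tΔX 1.0353 tΔY 3.8637
    t=0.5796 [y] (5,4)
    t=0.8179 [x] (4,4)
    t=1.8531 [x] (3,4)
    t=2.8884 [x] (2,4)
    t=3.9237 [x] (1,4) — stop
  → r_4 = 3.9237
beam 5: φ=45°, α=210°
  cosα=-0.8660 sinα=-0.5000 | (5,3) | tMaxX 0.9122 tMaxY 1.7000 | tΔX 1.1547 tΔY 2.0000
    t=0.9122 [x] (4,3)
    t=1.7000 [y] (4,2)
    t=2.0669 [x] (3,2) — stop
  → r_5 = 2.0669
beam 6: φ=90°, α=255°
  cosα=-0.2588 sinα=-0.9659 | (5,3) | tMaxX 3.0523 tMaxY 0.8800 | tΔX 3.8637 tΔY 1.0353
    t=0.8800 [y] (5,2) — stop
  → r_6 = 0.8800
beam 7: φ=135°, α=300°
  cosα=0.5000 sinα=-0.8660 | (5,3) | tMaxX 0.4200 tMaxY 0.9815 | tΔX 2.0000 tΔY 1.1547
    t=0.4200 [x] (6,3) — stop
  → r_7 = 0.4200

ranges = [0.2425, 0.8114, 2.4826, 3.9237, 2.0669, 0.8800, 0.4200]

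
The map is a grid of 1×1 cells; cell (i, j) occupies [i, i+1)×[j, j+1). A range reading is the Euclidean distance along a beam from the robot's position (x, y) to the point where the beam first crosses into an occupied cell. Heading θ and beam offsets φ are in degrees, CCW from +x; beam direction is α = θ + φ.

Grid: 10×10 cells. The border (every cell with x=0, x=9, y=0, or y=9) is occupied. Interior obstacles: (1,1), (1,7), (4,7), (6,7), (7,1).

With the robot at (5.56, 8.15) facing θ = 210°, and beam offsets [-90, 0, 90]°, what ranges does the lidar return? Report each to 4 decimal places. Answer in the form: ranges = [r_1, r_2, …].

beam 1: φ=-90°, α=120°
  cosα=-0.5000 sinα=0.8660 | (5,8) | tMaxX 1.1200 tMaxY 0.9815 | tΔX 2.0000 tΔY 1.1547
    t=0.9815 [y] (5,9) — stop
  → r_1 = 0.9815
beam 2: φ=0°, α=210°
  cosα=-0.8660 sinα=-0.5000 | (5,8) | tMaxX 0.6466 tMaxY 0.3000 | tΔX 1.1547 tΔY 2.0000
    t=0.3000 [y] (5,7)
    t=0.6466 [x] (4,7) — stop
  → r_2 = 0.6466
beam 3: φ=90°, α=300°
  cosα=0.5000 sinα=-0.8660 | (5,8) | tMaxX 0.8800 tMaxY 0.1732 | tΔX 2.0000 tΔY 1.1547
    t=0.1732 [y] (5,7)
    t=0.8800 [x] (6,7) — stop
  → r_3 = 0.8800

ranges = [0.9815, 0.6466, 0.8800]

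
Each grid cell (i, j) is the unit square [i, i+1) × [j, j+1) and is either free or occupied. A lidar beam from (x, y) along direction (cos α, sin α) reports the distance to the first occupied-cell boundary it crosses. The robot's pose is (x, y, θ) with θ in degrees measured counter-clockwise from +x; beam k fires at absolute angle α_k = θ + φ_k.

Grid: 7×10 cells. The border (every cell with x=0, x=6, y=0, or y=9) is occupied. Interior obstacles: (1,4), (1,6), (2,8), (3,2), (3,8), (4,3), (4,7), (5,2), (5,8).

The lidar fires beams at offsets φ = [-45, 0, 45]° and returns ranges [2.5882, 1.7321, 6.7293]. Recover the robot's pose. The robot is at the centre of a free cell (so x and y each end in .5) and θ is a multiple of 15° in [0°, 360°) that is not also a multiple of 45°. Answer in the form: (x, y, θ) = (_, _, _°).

(x, y, θ) = (3.5, 7.5, 210°)

Enumerate (i+0.5, j+0.5, θ) over the 31 free cells and 16 admissible headings. For each, cast all 3 beams and compare to the given ranges.
  (1.5, 1.5, 345°): beam 1 = 0.5774 ≠ 2.5882 ✗
  (2.5, 4.5, 195°): beam 1 = 0.5774 ≠ 2.5882 ✗
  (2.5, 4.5, 255°): beam 1 = 0.5774 ≠ 2.5882 ✗
  (2.5, 4.5, 150°): beam 1 = 1.9319 ≠ 2.5882 ✗
  …
  (3.5, 7.5, 210°): r_1=2.5882, r_2=1.7321, r_3=6.7293 — all match ✓
Unique over the lattice → pose = (3.5, 7.5, 210°).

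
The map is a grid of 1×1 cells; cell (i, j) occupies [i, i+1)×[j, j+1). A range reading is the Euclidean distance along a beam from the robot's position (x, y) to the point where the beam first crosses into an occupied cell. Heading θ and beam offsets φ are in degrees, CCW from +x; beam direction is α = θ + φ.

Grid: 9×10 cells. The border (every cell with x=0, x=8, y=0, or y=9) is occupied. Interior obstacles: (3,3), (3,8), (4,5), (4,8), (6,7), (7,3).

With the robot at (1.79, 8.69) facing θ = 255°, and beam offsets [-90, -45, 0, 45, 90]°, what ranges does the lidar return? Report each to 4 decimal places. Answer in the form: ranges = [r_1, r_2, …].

beam 1: φ=-90°, α=165°
  cosα=-0.9659 sinα=0.2588 | (1,8) | tMaxX 0.8179 tMaxY 1.1977 | tΔX 1.0353 tΔY 3.8637
    t=0.8179 [x] (0,8) — stop
  → r_1 = 0.8179
beam 2: φ=-45°, α=210°
  cosα=-0.8660 sinα=-0.5000 | (1,8) | tMaxX 0.9122 tMaxY 1.3800 | tΔX 1.1547 tΔY 2.0000
    t=0.9122 [x] (0,8) — stop
  → r_2 = 0.9122
beam 3: φ=0°, α=255°
  cosα=-0.2588 sinα=-0.9659 | (1,8) | tMaxX 3.0523 tMaxY 0.7143 | tΔX 3.8637 tΔY 1.0353
    t=0.7143 [y] (1,7)
    t=1.7496 [y] (1,6)
    t=2.7849 [y] (1,5)
    t=3.0523 [x] (0,5) — stop
  → r_3 = 3.0523
beam 4: φ=45°, α=300°
  cosα=0.5000 sinα=-0.8660 | (1,8) | tMaxX 0.4200 tMaxY 0.7967 | tΔX 2.0000 tΔY 1.1547
    t=0.4200 [x] (2,8)
    t=0.7967 [y] (2,7)
    t=1.9514 [y] (2,6)
    t=2.4200 [x] (3,6)
    t=3.1061 [y] (3,5)
    t=4.2608 [y] (3,4)
    t=4.4200 [x] (4,4)
    t=5.4155 [y] (4,3)
    t=6.4200 [x] (5,3)
    t=6.5702 [y] (5,2)
    t=7.7249 [y] (5,1)
    t=8.4200 [x] (6,1)
    t=8.8796 [y] (6,0) — stop
  → r_4 = 8.8796
beam 5: φ=90°, α=345°
  cosα=0.9659 sinα=-0.2588 | (1,8) | tMaxX 0.2174 tMaxY 2.6660 | tΔX 1.0353 tΔY 3.8637
    t=0.2174 [x] (2,8)
    t=1.2527 [x] (3,8) — stop
  → r_5 = 1.2527

ranges = [0.8179, 0.9122, 3.0523, 8.8796, 1.2527]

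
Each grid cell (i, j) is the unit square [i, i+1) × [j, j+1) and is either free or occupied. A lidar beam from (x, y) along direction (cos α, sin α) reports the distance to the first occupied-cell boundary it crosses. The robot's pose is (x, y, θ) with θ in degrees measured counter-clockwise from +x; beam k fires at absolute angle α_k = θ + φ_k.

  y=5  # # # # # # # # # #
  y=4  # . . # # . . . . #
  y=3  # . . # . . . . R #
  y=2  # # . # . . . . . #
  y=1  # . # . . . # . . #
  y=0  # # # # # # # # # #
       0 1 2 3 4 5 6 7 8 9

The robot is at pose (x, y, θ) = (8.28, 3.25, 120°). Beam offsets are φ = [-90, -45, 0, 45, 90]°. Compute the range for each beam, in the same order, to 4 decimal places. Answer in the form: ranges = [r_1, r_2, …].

ranges = [0.8314, 1.8117, 2.0207, 3.3957, 2.5000]

beam 1: φ=-90°, α=30°
  d=(0.8660,0.5000)  start (8,3)  tX=0.8314 tY=1.5000  stride 1/|dx|=1.1547 1/|dy|=2.0000
    cross x-line → (9,3), t=0.8314 (wall)
  → r_1 = 0.8314
beam 2: φ=-45°, α=75°
  d=(0.2588,0.9659)  start (8,3)  tX=2.7819 tY=0.7765  stride 1/|dx|=3.8637 1/|dy|=1.0353
    cross y-line → (8,4), t=0.7765
    cross y-line → (8,5), t=1.8117 (wall)
  → r_2 = 1.8117
beam 3: φ=0°, α=120°
  d=(-0.5000,0.8660)  start (8,3)  tX=0.5600 tY=0.8660  stride 1/|dx|=2.0000 1/|dy|=1.1547
    cross x-line → (7,3), t=0.5600
    cross y-line → (7,4), t=0.8660
    cross y-line → (7,5), t=2.0207 (wall)
  → r_3 = 2.0207
beam 4: φ=45°, α=165°
  d=(-0.9659,0.2588)  start (8,3)  tX=0.2899 tY=2.8978  stride 1/|dx|=1.0353 1/|dy|=3.8637
    cross x-line → (7,3), t=0.2899
    cross x-line → (6,3), t=1.3252
    cross x-line → (5,3), t=2.3604
    cross y-line → (5,4), t=2.8978
    cross x-line → (4,4), t=3.3957 (wall)
  → r_4 = 3.3957
beam 5: φ=90°, α=210°
  d=(-0.8660,-0.5000)  start (8,3)  tX=0.3233 tY=0.5000  stride 1/|dx|=1.1547 1/|dy|=2.0000
    cross x-line → (7,3), t=0.3233
    cross y-line → (7,2), t=0.5000
    cross x-line → (6,2), t=1.4780
    cross y-line → (6,1), t=2.5000 (wall)
  → r_5 = 2.5000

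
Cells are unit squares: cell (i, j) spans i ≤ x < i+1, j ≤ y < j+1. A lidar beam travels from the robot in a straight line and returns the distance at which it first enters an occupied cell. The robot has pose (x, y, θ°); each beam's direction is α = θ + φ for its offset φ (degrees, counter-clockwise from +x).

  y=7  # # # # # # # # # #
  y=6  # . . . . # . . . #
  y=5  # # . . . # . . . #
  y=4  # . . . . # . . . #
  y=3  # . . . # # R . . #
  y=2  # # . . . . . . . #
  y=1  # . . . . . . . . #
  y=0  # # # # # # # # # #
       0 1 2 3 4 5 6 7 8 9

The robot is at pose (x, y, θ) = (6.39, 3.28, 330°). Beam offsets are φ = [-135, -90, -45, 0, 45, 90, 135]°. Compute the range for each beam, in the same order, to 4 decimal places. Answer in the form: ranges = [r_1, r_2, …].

ranges = [0.4038, 2.6327, 2.3604, 3.0138, 2.7021, 4.2955, 1.5068]

beam 1: φ=-135°, α=195°
  dir = (cos 195°, sin 195°) = (-0.9659, -0.2588); from cell (6,3)
  next x-line at t=0.4038, next y-line at t=1.0818; Δt_x=1.0353, Δt_y=3.8637
    x: enter (5,3) at t=0.4038 ← occupied
  → r_1 = 0.4038
beam 2: φ=-90°, α=240°
  dir = (cos 240°, sin 240°) = (-0.5000, -0.8660); from cell (6,3)
  next x-line at t=0.7800, next y-line at t=0.3233; Δt_x=2.0000, Δt_y=1.1547
    y: enter (6,2) at t=0.3233
    x: enter (5,2) at t=0.7800
    y: enter (5,1) at t=1.4780
    y: enter (5,0) at t=2.6327 ← occupied
  → r_2 = 2.6327
beam 3: φ=-45°, α=285°
  dir = (cos 285°, sin 285°) = (0.2588, -0.9659); from cell (6,3)
  next x-line at t=2.3569, next y-line at t=0.2899; Δt_x=3.8637, Δt_y=1.0353
    y: enter (6,2) at t=0.2899
    y: enter (6,1) at t=1.3252
    x: enter (7,1) at t=2.3569
    y: enter (7,0) at t=2.3604 ← occupied
  → r_3 = 2.3604
beam 4: φ=0°, α=330°
  dir = (cos 330°, sin 330°) = (0.8660, -0.5000); from cell (6,3)
  next x-line at t=0.7044, next y-line at t=0.5600; Δt_x=1.1547, Δt_y=2.0000
    y: enter (6,2) at t=0.5600
    x: enter (7,2) at t=0.7044
    x: enter (8,2) at t=1.8591
    y: enter (8,1) at t=2.5600
    x: enter (9,1) at t=3.0138 ← occupied
  → r_4 = 3.0138
beam 5: φ=45°, α=15°
  dir = (cos 15°, sin 15°) = (0.9659, 0.2588); from cell (6,3)
  next x-line at t=0.6315, next y-line at t=2.7819; Δt_x=1.0353, Δt_y=3.8637
    x: enter (7,3) at t=0.6315
    x: enter (8,3) at t=1.6668
    x: enter (9,3) at t=2.7021 ← occupied
  → r_5 = 2.7021
beam 6: φ=90°, α=60°
  dir = (cos 60°, sin 60°) = (0.5000, 0.8660); from cell (6,3)
  next x-line at t=1.2200, next y-line at t=0.8314; Δt_x=2.0000, Δt_y=1.1547
    y: enter (6,4) at t=0.8314
    x: enter (7,4) at t=1.2200
    y: enter (7,5) at t=1.9861
    y: enter (7,6) at t=3.1408
    x: enter (8,6) at t=3.2200
    y: enter (8,7) at t=4.2955 ← occupied
  → r_6 = 4.2955
beam 7: φ=135°, α=105°
  dir = (cos 105°, sin 105°) = (-0.2588, 0.9659); from cell (6,3)
  next x-line at t=1.5068, next y-line at t=0.7454; Δt_x=3.8637, Δt_y=1.0353
    y: enter (6,4) at t=0.7454
    x: enter (5,4) at t=1.5068 ← occupied
  → r_7 = 1.5068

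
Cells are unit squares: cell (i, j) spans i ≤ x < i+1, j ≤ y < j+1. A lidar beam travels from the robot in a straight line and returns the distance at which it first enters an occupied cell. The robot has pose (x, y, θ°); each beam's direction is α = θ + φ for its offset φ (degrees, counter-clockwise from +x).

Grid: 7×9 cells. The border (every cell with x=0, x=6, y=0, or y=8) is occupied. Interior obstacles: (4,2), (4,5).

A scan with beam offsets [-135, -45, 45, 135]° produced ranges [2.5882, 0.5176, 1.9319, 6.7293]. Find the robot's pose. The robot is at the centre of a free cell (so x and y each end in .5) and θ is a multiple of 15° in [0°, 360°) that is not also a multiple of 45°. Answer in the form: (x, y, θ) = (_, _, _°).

Enumerate (i+0.5, j+0.5, θ) over the 33 free cells and 16 admissible headings. For each, cast all 4 beams and compare to the given ranges.
  (5.5, 2.5, 15°): beam 1 = 1.7321 ≠ 2.5882 ✗
  (2.5, 7.5, 195°): beam 1 = 0.5774 ≠ 2.5882 ✗
  (5.5, 4.5, 330°): beam 1 = 4.6587 ≠ 2.5882 ✗
  (4.5, 1.5, 330°): beam 1 = 1.9319 ≠ 2.5882 ✗
  …
  (3.5, 7.5, 120°): r_1=2.5882, r_2=0.5176, r_3=1.9319, r_4=6.7293 — all match ✓
Only this pose fits every beam.

(x, y, θ) = (3.5, 7.5, 120°)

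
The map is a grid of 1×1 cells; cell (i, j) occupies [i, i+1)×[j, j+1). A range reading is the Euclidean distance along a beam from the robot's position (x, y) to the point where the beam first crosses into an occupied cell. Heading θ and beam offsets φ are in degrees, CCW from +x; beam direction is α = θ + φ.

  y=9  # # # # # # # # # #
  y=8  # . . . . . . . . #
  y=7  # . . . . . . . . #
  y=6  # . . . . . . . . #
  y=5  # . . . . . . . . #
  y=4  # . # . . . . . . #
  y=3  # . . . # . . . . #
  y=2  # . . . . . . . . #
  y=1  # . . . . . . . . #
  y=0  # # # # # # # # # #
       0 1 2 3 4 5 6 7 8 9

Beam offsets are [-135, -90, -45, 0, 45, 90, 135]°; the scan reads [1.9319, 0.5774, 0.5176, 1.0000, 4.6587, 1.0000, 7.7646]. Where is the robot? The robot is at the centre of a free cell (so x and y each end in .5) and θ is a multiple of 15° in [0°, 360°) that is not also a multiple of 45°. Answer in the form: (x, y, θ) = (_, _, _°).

Candidates: 62 free-cell centres × 16 headings = 992 poses. Raycast each; keep the one whose scan matches to 4 dp.
  (1.5, 5.5, 150°): beam 1 = 7.7646 ≠ 1.9319 ✗
  (7.5, 4.5, 75°): beam 1 = 3.0000 ≠ 1.9319 ✗
  (7.5, 1.5, 240°): beam 1 = 7.7646 ≠ 1.9319 ✗
  (7.5, 7.5, 330°): beam 1 = 6.7293 ≠ 1.9319 ✗
  (2.5, 5.5, 330°): beam 1 = 1.5529 ≠ 1.9319 ✗
  …
  (1.5, 5.5, 240°): r_1=1.9319, r_2=0.5774, r_3=0.5176, r_4=1.0000, r_5=4.6587, r_6=1.0000, r_7=7.7646 — all match ✓
No second candidate reproduces the full scan.

(x, y, θ) = (1.5, 5.5, 240°)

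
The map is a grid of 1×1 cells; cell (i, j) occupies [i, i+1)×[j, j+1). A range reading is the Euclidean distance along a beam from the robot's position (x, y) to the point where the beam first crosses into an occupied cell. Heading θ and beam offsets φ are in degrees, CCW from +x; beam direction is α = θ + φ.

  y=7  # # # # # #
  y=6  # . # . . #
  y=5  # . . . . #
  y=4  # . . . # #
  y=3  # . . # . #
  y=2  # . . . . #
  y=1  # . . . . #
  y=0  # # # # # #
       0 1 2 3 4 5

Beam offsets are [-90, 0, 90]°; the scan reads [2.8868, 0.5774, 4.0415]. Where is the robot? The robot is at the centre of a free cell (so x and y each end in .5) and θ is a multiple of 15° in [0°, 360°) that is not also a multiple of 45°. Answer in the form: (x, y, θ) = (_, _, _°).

(x, y, θ) = (2.5, 3.5, 330°)

Candidates: 21 free-cell centres × 16 headings = 336 poses. Raycast each; keep the one whose scan matches to 4 dp.
  (4.5, 6.5, 30°): beam 1 = 1.0000 ≠ 2.8868 ✗
  (4.5, 3.5, 105°): beam 1 = 0.5176 ≠ 2.8868 ✗
  (1.5, 6.5, 195°): beam 1 = 0.5176 ≠ 2.8868 ✗
  …
  (2.5, 3.5, 330°): r_1=2.8868, r_2=0.5774, r_3=4.0415 — all match ✓
Unique over the lattice → pose = (2.5, 3.5, 330°).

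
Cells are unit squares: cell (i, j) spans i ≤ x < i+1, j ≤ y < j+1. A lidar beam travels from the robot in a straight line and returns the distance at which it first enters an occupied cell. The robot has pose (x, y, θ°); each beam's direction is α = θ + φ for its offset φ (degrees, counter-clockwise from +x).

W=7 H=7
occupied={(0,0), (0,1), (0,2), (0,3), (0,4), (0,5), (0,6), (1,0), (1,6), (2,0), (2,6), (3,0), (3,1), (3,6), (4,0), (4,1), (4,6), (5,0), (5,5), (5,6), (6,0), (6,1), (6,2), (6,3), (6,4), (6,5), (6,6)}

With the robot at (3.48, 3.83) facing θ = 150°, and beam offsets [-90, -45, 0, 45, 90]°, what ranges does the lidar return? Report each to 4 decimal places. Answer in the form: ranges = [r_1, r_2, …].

ranges = [2.5057, 2.2465, 2.8637, 2.5675, 3.2678]

beam 1: φ=-90°, α=60°
  direction (0.5000, 0.8660); cell (3,3); t to first gridline: x 1.0400, y 0.1963 (then +2.0000 / +1.1547)
    (3,4) via y @ 0.1963
    (4,4) via x @ 1.0400
    (4,5) via y @ 1.3510
    (4,6) via y @ 2.5057  # hit
  → r_1 = 2.5057
beam 2: φ=-45°, α=105°
  direction (-0.2588, 0.9659); cell (3,3); t to first gridline: x 1.8546, y 0.1760 (then +3.8637 / +1.0353)
    (3,4) via y @ 0.1760
    (3,5) via y @ 1.2113
    (2,5) via x @ 1.8546
    (2,6) via y @ 2.2465  # hit
  → r_2 = 2.2465
beam 3: φ=0°, α=150°
  direction (-0.8660, 0.5000); cell (3,3); t to first gridline: x 0.5543, y 0.3400 (then +1.1547 / +2.0000)
    (3,4) via y @ 0.3400
    (2,4) via x @ 0.5543
    (1,4) via x @ 1.7090
    (1,5) via y @ 2.3400
    (0,5) via x @ 2.8637  # hit
  → r_3 = 2.8637
beam 4: φ=45°, α=195°
  direction (-0.9659, -0.2588); cell (3,3); t to first gridline: x 0.4969, y 3.2069 (then +1.0353 / +3.8637)
    (2,3) via x @ 0.4969
    (1,3) via x @ 1.5322
    (0,3) via x @ 2.5675  # hit
  → r_4 = 2.5675
beam 5: φ=90°, α=240°
  direction (-0.5000, -0.8660); cell (3,3); t to first gridline: x 0.9600, y 0.9584 (then +2.0000 / +1.1547)
    (3,2) via y @ 0.9584
    (2,2) via x @ 0.9600
    (2,1) via y @ 2.1131
    (1,1) via x @ 2.9600
    (1,0) via y @ 3.2678  # hit
  → r_5 = 3.2678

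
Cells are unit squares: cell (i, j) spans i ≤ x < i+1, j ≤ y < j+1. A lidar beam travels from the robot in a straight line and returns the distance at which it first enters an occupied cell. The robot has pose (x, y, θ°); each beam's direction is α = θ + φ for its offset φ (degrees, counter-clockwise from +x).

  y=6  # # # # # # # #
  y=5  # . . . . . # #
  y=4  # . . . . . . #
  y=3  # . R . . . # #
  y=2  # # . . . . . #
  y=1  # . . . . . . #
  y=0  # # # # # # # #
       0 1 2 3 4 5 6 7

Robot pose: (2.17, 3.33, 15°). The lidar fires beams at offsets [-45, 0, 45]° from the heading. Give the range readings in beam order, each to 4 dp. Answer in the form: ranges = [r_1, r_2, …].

ranges = [4.6600, 5.0004, 3.0831]

beam 1: φ=-45°, α=330°
  direction (0.8660, -0.5000); cell (2,3); t to first gridline: x 0.9584, y 0.6600 (then +1.1547 / +2.0000)
    (2,2) via y @ 0.6600
    (3,2) via x @ 0.9584
    (4,2) via x @ 2.1131
    (4,1) via y @ 2.6600
    (5,1) via x @ 3.2678
    (6,1) via x @ 4.4225
    (6,0) via y @ 4.6600  # hit
  → r_1 = 4.6600
beam 2: φ=0°, α=15°
  direction (0.9659, 0.2588); cell (2,3); t to first gridline: x 0.8593, y 2.5887 (then +1.0353 / +3.8637)
    (3,3) via x @ 0.8593
    (4,3) via x @ 1.8946
    (4,4) via y @ 2.5887
    (5,4) via x @ 2.9298
    (6,4) via x @ 3.9651
    (7,4) via x @ 5.0004  # hit
  → r_2 = 5.0004
beam 3: φ=45°, α=60°
  direction (0.5000, 0.8660); cell (2,3); t to first gridline: x 1.6600, y 0.7736 (then +2.0000 / +1.1547)
    (2,4) via y @ 0.7736
    (3,4) via x @ 1.6600
    (3,5) via y @ 1.9283
    (3,6) via y @ 3.0831  # hit
  → r_3 = 3.0831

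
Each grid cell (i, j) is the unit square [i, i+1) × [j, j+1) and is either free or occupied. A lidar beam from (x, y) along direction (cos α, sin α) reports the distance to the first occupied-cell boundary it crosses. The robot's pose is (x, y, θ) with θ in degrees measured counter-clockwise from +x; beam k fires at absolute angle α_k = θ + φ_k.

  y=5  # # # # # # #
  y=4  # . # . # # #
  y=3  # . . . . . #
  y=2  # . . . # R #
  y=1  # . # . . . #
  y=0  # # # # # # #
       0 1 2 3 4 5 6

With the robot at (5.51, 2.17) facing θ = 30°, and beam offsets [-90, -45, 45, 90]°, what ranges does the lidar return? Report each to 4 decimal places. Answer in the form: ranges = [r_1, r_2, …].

beam 1: φ=-90°, α=300°
  dir = (cos 300°, sin 300°) = (0.5000, -0.8660); from cell (5,2)
  next x-line at t=0.9800, next y-line at t=0.1963; Δt_x=2.0000, Δt_y=1.1547
    y: enter (5,1) at t=0.1963
    x: enter (6,1) at t=0.9800 ← occupied
  → r_1 = 0.9800
beam 2: φ=-45°, α=345°
  dir = (cos 345°, sin 345°) = (0.9659, -0.2588); from cell (5,2)
  next x-line at t=0.5073, next y-line at t=0.6568; Δt_x=1.0353, Δt_y=3.8637
    x: enter (6,2) at t=0.5073 ← occupied
  → r_2 = 0.5073
beam 3: φ=45°, α=75°
  dir = (cos 75°, sin 75°) = (0.2588, 0.9659); from cell (5,2)
  next x-line at t=1.8932, next y-line at t=0.8593; Δt_x=3.8637, Δt_y=1.0353
    y: enter (5,3) at t=0.8593
    x: enter (6,3) at t=1.8932 ← occupied
  → r_3 = 1.8932
beam 4: φ=90°, α=120°
  dir = (cos 120°, sin 120°) = (-0.5000, 0.8660); from cell (5,2)
  next x-line at t=1.0200, next y-line at t=0.9584; Δt_x=2.0000, Δt_y=1.1547
    y: enter (5,3) at t=0.9584
    x: enter (4,3) at t=1.0200
    y: enter (4,4) at t=2.1131 ← occupied
  → r_4 = 2.1131

ranges = [0.9800, 0.5073, 1.8932, 2.1131]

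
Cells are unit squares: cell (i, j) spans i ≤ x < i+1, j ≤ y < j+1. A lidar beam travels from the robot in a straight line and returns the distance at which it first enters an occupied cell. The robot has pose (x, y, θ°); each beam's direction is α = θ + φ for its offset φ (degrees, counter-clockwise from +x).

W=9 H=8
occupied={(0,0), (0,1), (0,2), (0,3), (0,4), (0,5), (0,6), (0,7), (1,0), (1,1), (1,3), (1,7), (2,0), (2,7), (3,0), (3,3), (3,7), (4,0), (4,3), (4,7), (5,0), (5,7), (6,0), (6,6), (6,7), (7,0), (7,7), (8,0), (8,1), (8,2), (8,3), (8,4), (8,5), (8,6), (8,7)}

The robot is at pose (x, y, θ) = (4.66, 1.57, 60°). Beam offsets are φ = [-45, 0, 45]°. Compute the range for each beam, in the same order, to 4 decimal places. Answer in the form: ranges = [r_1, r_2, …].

beam 1: φ=-45°, α=15°
  d=(0.9659,0.2588)  start (4,1)  tX=0.3520 tY=1.6614  stride 1/|dx|=1.0353 1/|dy|=3.8637
    cross x-line → (5,1), t=0.3520
    cross x-line → (6,1), t=1.3873
    cross y-line → (6,2), t=1.6614
    cross x-line → (7,2), t=2.4225
    cross x-line → (8,2), t=3.4578 (wall)
  → r_1 = 3.4578
beam 2: φ=0°, α=60°
  d=(0.5000,0.8660)  start (4,1)  tX=0.6800 tY=0.4965  stride 1/|dx|=2.0000 1/|dy|=1.1547
    cross y-line → (4,2), t=0.4965
    cross x-line → (5,2), t=0.6800
    cross y-line → (5,3), t=1.6512
    cross x-line → (6,3), t=2.6800
    cross y-line → (6,4), t=2.8059
    cross y-line → (6,5), t=3.9606
    cross x-line → (7,5), t=4.6800
    cross y-line → (7,6), t=5.1153
    cross y-line → (7,7), t=6.2700 (wall)
  → r_2 = 6.2700
beam 3: φ=45°, α=105°
  d=(-0.2588,0.9659)  start (4,1)  tX=2.5500 tY=0.4452  stride 1/|dx|=3.8637 1/|dy|=1.0353
    cross y-line → (4,2), t=0.4452
    cross y-line → (4,3), t=1.4804 (wall)
  → r_3 = 1.4804

ranges = [3.4578, 6.2700, 1.4804]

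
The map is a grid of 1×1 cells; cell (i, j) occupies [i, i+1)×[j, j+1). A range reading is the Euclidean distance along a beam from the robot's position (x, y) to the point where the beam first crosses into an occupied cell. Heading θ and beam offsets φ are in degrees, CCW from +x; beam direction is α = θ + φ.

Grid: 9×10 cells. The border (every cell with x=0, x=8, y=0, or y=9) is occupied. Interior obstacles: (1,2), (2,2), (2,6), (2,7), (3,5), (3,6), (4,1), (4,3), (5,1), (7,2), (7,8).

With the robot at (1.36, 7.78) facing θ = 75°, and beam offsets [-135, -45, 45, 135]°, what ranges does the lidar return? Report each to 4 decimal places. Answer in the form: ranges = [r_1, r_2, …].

ranges = [1.2800, 2.4400, 0.7200, 0.4157]

beam 1: φ=-135°, α=300°
  dir = (cos 300°, sin 300°) = (0.5000, -0.8660); from cell (1,7)
  next x-line at t=1.2800, next y-line at t=0.9007; Δt_x=2.0000, Δt_y=1.1547
    y: enter (1,6) at t=0.9007
    x: enter (2,6) at t=1.2800 ← occupied
  → r_1 = 1.2800
beam 2: φ=-45°, α=30°
  dir = (cos 30°, sin 30°) = (0.8660, 0.5000); from cell (1,7)
  next x-line at t=0.7390, next y-line at t=0.4400; Δt_x=1.1547, Δt_y=2.0000
    y: enter (1,8) at t=0.4400
    x: enter (2,8) at t=0.7390
    x: enter (3,8) at t=1.8937
    y: enter (3,9) at t=2.4400 ← occupied
  → r_2 = 2.4400
beam 3: φ=45°, α=120°
  dir = (cos 120°, sin 120°) = (-0.5000, 0.8660); from cell (1,7)
  next x-line at t=0.7200, next y-line at t=0.2540; Δt_x=2.0000, Δt_y=1.1547
    y: enter (1,8) at t=0.2540
    x: enter (0,8) at t=0.7200 ← occupied
  → r_3 = 0.7200
beam 4: φ=135°, α=210°
  dir = (cos 210°, sin 210°) = (-0.8660, -0.5000); from cell (1,7)
  next x-line at t=0.4157, next y-line at t=1.5600; Δt_x=1.1547, Δt_y=2.0000
    x: enter (0,7) at t=0.4157 ← occupied
  → r_4 = 0.4157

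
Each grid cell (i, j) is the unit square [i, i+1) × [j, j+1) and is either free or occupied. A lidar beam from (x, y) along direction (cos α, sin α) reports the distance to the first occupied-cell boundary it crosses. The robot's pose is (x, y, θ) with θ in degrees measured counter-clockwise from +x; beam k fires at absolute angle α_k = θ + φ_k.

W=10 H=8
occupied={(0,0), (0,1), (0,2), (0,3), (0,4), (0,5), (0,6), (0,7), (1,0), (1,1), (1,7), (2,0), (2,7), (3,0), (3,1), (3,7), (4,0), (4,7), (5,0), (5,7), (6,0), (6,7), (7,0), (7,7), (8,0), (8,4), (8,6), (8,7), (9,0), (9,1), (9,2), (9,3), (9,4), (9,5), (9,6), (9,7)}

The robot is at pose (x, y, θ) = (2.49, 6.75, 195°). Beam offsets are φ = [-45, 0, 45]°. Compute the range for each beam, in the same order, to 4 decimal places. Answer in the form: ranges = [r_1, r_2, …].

beam 1: φ=-45°, α=150°
  d=(-0.8660,0.5000)  start (2,6)  tX=0.5658 tY=0.5000  stride 1/|dx|=1.1547 1/|dy|=2.0000
    cross y-line → (2,7), t=0.5000 (wall)
  → r_1 = 0.5000
beam 2: φ=0°, α=195°
  d=(-0.9659,-0.2588)  start (2,6)  tX=0.5073 tY=2.8978  stride 1/|dx|=1.0353 1/|dy|=3.8637
    cross x-line → (1,6), t=0.5073
    cross x-line → (0,6), t=1.5426 (wall)
  → r_2 = 1.5426
beam 3: φ=45°, α=240°
  d=(-0.5000,-0.8660)  start (2,6)  tX=0.9800 tY=0.8660  stride 1/|dx|=2.0000 1/|dy|=1.1547
    cross y-line → (2,5), t=0.8660
    cross x-line → (1,5), t=0.9800
    cross y-line → (1,4), t=2.0207
    cross x-line → (0,4), t=2.9800 (wall)
  → r_3 = 2.9800

ranges = [0.5000, 1.5426, 2.9800]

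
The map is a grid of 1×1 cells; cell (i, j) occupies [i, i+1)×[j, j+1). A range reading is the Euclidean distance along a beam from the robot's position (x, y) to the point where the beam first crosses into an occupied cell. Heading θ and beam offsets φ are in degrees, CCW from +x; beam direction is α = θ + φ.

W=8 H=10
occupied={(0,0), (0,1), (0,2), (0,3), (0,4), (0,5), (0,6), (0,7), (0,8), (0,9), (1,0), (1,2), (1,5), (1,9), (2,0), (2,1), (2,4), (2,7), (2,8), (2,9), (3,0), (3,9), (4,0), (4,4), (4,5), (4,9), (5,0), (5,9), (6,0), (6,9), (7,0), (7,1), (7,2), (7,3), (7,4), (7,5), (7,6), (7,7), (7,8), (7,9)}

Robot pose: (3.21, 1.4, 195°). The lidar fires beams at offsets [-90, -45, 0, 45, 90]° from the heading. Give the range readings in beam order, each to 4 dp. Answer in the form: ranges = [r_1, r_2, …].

ranges = [2.6917, 0.2425, 0.2174, 0.4200, 0.4141]

beam 1: φ=-90°, α=105°
  dir = (cos 105°, sin 105°) = (-0.2588, 0.9659); from cell (3,1)
  next x-line at t=0.8114, next y-line at t=0.6212; Δt_x=3.8637, Δt_y=1.0353
    y: enter (3,2) at t=0.6212
    x: enter (2,2) at t=0.8114
    y: enter (2,3) at t=1.6564
    y: enter (2,4) at t=2.6917 ← occupied
  → r_1 = 2.6917
beam 2: φ=-45°, α=150°
  dir = (cos 150°, sin 150°) = (-0.8660, 0.5000); from cell (3,1)
  next x-line at t=0.2425, next y-line at t=1.2000; Δt_x=1.1547, Δt_y=2.0000
    x: enter (2,1) at t=0.2425 ← occupied
  → r_2 = 0.2425
beam 3: φ=0°, α=195°
  dir = (cos 195°, sin 195°) = (-0.9659, -0.2588); from cell (3,1)
  next x-line at t=0.2174, next y-line at t=1.5455; Δt_x=1.0353, Δt_y=3.8637
    x: enter (2,1) at t=0.2174 ← occupied
  → r_3 = 0.2174
beam 4: φ=45°, α=240°
  dir = (cos 240°, sin 240°) = (-0.5000, -0.8660); from cell (3,1)
  next x-line at t=0.4200, next y-line at t=0.4619; Δt_x=2.0000, Δt_y=1.1547
    x: enter (2,1) at t=0.4200 ← occupied
  → r_4 = 0.4200
beam 5: φ=90°, α=285°
  dir = (cos 285°, sin 285°) = (0.2588, -0.9659); from cell (3,1)
  next x-line at t=3.0523, next y-line at t=0.4141; Δt_x=3.8637, Δt_y=1.0353
    y: enter (3,0) at t=0.4141 ← occupied
  → r_5 = 0.4141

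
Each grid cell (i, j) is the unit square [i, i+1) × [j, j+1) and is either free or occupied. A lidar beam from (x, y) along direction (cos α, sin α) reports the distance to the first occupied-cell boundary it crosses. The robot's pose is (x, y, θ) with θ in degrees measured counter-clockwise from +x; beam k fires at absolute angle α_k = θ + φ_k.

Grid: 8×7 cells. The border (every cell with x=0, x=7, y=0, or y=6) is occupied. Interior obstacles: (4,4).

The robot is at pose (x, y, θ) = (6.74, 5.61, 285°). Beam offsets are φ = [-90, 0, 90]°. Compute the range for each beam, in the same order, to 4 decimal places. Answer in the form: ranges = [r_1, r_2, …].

ranges = [2.3569, 1.0046, 0.2692]

beam 1: φ=-90°, α=195°
  dir = (cos 195°, sin 195°) = (-0.9659, -0.2588); from cell (6,5)
  next x-line at t=0.7661, next y-line at t=2.3569; Δt_x=1.0353, Δt_y=3.8637
    x: enter (5,5) at t=0.7661
    x: enter (4,5) at t=1.8014
    y: enter (4,4) at t=2.3569 ← occupied
  → r_1 = 2.3569
beam 2: φ=0°, α=285°
  dir = (cos 285°, sin 285°) = (0.2588, -0.9659); from cell (6,5)
  next x-line at t=1.0046, next y-line at t=0.6315; Δt_x=3.8637, Δt_y=1.0353
    y: enter (6,4) at t=0.6315
    x: enter (7,4) at t=1.0046 ← occupied
  → r_2 = 1.0046
beam 3: φ=90°, α=15°
  dir = (cos 15°, sin 15°) = (0.9659, 0.2588); from cell (6,5)
  next x-line at t=0.2692, next y-line at t=1.5068; Δt_x=1.0353, Δt_y=3.8637
    x: enter (7,5) at t=0.2692 ← occupied
  → r_3 = 0.2692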